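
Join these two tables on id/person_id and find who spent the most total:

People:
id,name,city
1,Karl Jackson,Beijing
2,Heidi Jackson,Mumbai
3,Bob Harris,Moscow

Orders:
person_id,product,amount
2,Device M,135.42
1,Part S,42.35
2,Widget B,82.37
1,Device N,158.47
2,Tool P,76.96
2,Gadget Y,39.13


Join on: people.id = orders.person_id

Joined rows:
  Heidi Jackson (Mumbai) bought Device M for $135.42
  Karl Jackson (Beijing) bought Part S for $42.35
  Heidi Jackson (Mumbai) bought Widget B for $82.37
  Karl Jackson (Beijing) bought Device N for $158.47
  Heidi Jackson (Mumbai) bought Tool P for $76.96
  Heidi Jackson (Mumbai) bought Gadget Y for $39.13

Total per person:
  Heidi Jackson: $333.88
  Karl Jackson: $200.82

Top spender: Heidi Jackson ($333.88)

Heidi Jackson ($333.88)


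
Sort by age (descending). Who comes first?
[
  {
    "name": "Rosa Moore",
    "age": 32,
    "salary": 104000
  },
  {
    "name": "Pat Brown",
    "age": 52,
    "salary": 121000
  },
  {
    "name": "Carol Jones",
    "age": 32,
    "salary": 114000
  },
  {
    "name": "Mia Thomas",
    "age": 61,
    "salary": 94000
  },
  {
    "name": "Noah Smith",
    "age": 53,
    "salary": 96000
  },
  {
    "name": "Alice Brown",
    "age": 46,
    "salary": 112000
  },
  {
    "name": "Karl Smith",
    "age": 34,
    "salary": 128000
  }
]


Sort by: age (descending)

Sorted order:
  1. Mia Thomas (age = 61)
  2. Noah Smith (age = 53)
  3. Pat Brown (age = 52)
  4. Alice Brown (age = 46)
  5. Karl Smith (age = 34)
  6. Rosa Moore (age = 32)
  7. Carol Jones (age = 32)

First: Mia Thomas

Mia Thomas


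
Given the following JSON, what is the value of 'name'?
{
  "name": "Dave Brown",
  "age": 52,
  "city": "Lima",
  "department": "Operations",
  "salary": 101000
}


Looking up field 'name'
Value: Dave Brown

Dave Brown


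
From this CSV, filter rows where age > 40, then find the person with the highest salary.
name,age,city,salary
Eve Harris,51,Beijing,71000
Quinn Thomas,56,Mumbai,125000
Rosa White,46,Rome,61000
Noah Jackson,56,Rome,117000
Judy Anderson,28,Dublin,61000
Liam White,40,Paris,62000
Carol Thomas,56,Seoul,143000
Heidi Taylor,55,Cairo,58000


Filter: age > 40
Sort by: salary (descending)

Filtered records (6):
  Carol Thomas, age 56, salary $143000
  Quinn Thomas, age 56, salary $125000
  Noah Jackson, age 56, salary $117000
  Eve Harris, age 51, salary $71000
  Rosa White, age 46, salary $61000
  Heidi Taylor, age 55, salary $58000

Highest salary: Carol Thomas ($143000)

Carol Thomas


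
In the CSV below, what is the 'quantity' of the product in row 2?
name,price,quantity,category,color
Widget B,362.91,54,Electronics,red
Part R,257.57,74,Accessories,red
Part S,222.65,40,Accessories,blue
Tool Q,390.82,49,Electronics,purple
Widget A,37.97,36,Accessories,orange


Query: Row 2 ('Part R'), column 'quantity'
Value: 74

74


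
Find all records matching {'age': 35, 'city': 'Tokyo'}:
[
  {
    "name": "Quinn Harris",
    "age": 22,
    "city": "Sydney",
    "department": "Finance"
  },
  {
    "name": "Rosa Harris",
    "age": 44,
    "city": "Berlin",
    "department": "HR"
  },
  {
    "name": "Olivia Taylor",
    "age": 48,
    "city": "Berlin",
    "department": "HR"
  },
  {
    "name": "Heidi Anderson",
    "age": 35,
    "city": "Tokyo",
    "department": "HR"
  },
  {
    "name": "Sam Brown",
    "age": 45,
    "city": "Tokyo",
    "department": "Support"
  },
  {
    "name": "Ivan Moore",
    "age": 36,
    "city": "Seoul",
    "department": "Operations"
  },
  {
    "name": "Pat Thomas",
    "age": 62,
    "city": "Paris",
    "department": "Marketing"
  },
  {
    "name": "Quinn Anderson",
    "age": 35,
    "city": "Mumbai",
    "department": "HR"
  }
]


Search criteria: {'age': 35, 'city': 'Tokyo'}

Checking 8 records:
  Quinn Harris: {age: 22, city: Sydney}
  Rosa Harris: {age: 44, city: Berlin}
  Olivia Taylor: {age: 48, city: Berlin}
  Heidi Anderson: {age: 35, city: Tokyo} <-- MATCH
  Sam Brown: {age: 45, city: Tokyo}
  Ivan Moore: {age: 36, city: Seoul}
  Pat Thomas: {age: 62, city: Paris}
  Quinn Anderson: {age: 35, city: Mumbai}

Matches: ["Heidi Anderson"]

["Heidi Anderson"]


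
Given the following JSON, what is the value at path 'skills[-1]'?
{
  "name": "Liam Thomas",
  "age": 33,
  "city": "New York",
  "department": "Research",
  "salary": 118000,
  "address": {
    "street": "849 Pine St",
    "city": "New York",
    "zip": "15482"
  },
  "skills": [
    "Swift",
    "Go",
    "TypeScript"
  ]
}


Query: skills[-1]
Path: skills -> last element
Value: TypeScript

TypeScript


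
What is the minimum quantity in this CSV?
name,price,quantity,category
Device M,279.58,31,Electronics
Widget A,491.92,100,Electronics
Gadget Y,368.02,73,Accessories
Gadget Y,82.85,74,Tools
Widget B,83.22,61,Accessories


Computing minimum quantity:
Values: [31, 100, 73, 74, 61]
Min = 31

31


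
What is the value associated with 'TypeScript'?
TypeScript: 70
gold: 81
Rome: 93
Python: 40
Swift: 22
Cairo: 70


Looking up key 'TypeScript'
Value: 70

70


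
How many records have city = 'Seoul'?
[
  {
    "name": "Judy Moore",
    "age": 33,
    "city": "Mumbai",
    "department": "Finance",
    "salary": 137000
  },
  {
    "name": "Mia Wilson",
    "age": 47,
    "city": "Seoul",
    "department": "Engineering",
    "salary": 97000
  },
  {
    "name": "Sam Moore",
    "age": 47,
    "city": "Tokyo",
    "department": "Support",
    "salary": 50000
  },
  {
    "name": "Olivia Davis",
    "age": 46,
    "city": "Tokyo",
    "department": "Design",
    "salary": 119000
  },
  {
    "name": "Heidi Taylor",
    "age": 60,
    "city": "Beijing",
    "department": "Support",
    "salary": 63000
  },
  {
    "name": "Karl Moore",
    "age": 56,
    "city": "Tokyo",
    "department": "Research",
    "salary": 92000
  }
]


Data: 6 records
Condition: city = 'Seoul'

Checking each record:
  Judy Moore: Mumbai
  Mia Wilson: Seoul MATCH
  Sam Moore: Tokyo
  Olivia Davis: Tokyo
  Heidi Taylor: Beijing
  Karl Moore: Tokyo

Count: 1

1


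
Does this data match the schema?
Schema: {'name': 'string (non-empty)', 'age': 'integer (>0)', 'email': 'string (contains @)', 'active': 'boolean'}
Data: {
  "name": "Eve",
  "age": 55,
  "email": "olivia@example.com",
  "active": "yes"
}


Validating each field against schema:
  name: OK (non-empty string)
  age: OK (positive integer)
  email: OK (string with @)
  active: FAIL ("yes" is not a boolean)

Result: INVALID (1 error: active)

INVALID (1 error: active)


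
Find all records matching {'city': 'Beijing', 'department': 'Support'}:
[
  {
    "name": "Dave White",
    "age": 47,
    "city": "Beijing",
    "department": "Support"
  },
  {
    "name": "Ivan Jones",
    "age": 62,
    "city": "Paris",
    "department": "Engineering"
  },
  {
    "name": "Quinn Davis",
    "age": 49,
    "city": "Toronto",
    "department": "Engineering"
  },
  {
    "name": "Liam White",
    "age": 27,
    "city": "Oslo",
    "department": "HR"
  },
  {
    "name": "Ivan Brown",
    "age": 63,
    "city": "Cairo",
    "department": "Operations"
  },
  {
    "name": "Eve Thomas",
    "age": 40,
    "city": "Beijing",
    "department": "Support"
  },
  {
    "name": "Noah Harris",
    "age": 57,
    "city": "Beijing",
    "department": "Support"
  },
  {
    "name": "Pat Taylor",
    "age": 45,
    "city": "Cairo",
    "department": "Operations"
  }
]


Search criteria: {'city': 'Beijing', 'department': 'Support'}

Checking 8 records:
  Dave White: {city: Beijing, department: Support} <-- MATCH
  Ivan Jones: {city: Paris, department: Engineering}
  Quinn Davis: {city: Toronto, department: Engineering}
  Liam White: {city: Oslo, department: HR}
  Ivan Brown: {city: Cairo, department: Operations}
  Eve Thomas: {city: Beijing, department: Support} <-- MATCH
  Noah Harris: {city: Beijing, department: Support} <-- MATCH
  Pat Taylor: {city: Cairo, department: Operations}

Matches: ["Dave White", "Eve Thomas", "Noah Harris"]

["Dave White", "Eve Thomas", "Noah Harris"]


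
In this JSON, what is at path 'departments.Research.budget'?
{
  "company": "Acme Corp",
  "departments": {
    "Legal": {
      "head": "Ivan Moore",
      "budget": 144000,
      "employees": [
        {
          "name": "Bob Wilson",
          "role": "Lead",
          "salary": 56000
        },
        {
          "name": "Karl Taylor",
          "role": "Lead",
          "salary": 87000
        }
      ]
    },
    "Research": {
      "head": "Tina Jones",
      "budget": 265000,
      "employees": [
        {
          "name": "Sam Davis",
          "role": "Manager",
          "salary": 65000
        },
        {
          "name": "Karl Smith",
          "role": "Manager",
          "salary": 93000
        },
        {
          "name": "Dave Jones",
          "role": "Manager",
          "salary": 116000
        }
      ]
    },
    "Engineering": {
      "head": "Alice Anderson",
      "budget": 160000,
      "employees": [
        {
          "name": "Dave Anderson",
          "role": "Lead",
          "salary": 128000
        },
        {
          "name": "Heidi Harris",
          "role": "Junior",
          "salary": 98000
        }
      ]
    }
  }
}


Path: departments.Research.budget

Navigate:
  -> departments
  -> Research
  -> budget = 265000

265000


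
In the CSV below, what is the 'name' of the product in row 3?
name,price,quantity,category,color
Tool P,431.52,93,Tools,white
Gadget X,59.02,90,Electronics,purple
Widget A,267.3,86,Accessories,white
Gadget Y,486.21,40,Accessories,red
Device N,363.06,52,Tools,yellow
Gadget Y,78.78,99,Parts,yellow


Query: Row 3 ('Widget A'), column 'name'
Value: Widget A

Widget A


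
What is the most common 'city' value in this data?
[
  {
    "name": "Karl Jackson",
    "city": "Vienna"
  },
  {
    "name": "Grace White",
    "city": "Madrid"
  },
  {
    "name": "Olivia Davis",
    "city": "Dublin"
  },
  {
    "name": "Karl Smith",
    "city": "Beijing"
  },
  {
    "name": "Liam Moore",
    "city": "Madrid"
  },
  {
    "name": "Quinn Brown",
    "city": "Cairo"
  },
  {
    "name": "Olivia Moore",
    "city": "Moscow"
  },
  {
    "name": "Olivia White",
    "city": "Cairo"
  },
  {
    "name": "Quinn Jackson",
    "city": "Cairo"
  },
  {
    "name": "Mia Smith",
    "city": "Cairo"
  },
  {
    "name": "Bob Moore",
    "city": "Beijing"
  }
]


Counting 'city' values across 11 records:

  Cairo: 4 ####
  Madrid: 2 ##
  Beijing: 2 ##
  Vienna: 1 #
  Dublin: 1 #
  Moscow: 1 #

Most common: Cairo (4 times)

Cairo (4 times)


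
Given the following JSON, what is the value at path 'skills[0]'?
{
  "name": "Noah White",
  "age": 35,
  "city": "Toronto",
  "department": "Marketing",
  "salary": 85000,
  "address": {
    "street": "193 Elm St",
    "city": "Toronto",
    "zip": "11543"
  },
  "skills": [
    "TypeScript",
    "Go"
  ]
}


Query: skills[0]
Path: skills -> first element
Value: TypeScript

TypeScript


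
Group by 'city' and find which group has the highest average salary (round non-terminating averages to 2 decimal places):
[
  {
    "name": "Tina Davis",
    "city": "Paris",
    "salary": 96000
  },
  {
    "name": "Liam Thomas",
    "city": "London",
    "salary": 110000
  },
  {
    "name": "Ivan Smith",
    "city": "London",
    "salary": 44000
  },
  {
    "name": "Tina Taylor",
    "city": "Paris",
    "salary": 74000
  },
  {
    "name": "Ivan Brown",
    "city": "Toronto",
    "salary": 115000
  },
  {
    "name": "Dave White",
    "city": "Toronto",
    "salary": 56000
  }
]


Group by: city

Groups:
  London: 2 people, avg salary = 154000/2 = $77000
  Paris: 2 people, avg salary = 170000/2 = $85000
  Toronto: 2 people, avg salary = 171000/2 = $85500

Highest average salary: Toronto ($85500)

Toronto ($85500)


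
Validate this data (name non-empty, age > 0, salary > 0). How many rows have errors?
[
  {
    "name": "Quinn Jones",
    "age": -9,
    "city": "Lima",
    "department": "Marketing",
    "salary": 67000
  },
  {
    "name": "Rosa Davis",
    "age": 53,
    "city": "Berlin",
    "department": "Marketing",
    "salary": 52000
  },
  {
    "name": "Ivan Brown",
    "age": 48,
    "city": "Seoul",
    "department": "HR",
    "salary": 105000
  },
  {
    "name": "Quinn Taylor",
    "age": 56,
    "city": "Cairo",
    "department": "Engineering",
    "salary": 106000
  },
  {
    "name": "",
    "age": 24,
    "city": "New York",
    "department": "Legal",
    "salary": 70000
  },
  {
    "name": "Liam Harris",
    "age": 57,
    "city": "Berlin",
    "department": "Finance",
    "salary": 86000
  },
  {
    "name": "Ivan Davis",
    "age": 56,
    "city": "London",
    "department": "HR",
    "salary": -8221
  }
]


Validating 7 records:
Rules: name non-empty, age > 0, salary > 0

  Row 1 (Quinn Jones): negative age: -9
  Row 2 (Rosa Davis): OK
  Row 3 (Ivan Brown): OK
  Row 4 (Quinn Taylor): OK
  Row 5 (???): empty name
  Row 6 (Liam Harris): OK
  Row 7 (Ivan Davis): negative salary: -8221

Total errors: 3

3 errors


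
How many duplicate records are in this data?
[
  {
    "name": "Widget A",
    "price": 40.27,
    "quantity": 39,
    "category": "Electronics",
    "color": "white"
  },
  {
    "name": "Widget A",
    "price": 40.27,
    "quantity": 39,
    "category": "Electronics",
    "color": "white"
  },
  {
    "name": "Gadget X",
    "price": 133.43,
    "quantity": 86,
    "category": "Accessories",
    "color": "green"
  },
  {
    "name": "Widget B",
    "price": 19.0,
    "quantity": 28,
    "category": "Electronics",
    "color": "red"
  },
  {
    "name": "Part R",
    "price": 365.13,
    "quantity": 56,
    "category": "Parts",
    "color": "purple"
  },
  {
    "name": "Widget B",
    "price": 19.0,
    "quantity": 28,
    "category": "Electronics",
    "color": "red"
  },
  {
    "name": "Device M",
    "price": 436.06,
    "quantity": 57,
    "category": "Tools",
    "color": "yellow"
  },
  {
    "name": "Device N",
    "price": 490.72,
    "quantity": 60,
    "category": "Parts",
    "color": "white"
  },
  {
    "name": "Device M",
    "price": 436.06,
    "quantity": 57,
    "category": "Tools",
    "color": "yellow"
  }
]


Checking 9 records for duplicates:

  Row 1: Widget A ($40.27, qty 39)
  Row 2: Widget A ($40.27, qty 39) <-- DUPLICATE
  Row 3: Gadget X ($133.43, qty 86)
  Row 4: Widget B ($19.0, qty 28)
  Row 5: Part R ($365.13, qty 56)
  Row 6: Widget B ($19.0, qty 28) <-- DUPLICATE
  Row 7: Device M ($436.06, qty 57)
  Row 8: Device N ($490.72, qty 60)
  Row 9: Device M ($436.06, qty 57) <-- DUPLICATE

Duplicates found: 3
Unique records: 6

3 duplicates, 6 unique


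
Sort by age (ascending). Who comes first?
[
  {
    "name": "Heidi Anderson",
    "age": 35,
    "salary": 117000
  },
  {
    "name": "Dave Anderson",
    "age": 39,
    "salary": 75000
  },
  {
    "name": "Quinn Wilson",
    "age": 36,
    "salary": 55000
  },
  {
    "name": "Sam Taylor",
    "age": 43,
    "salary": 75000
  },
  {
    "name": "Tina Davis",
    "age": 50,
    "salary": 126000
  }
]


Sort by: age (ascending)

Sorted order:
  1. Heidi Anderson (age = 35)
  2. Quinn Wilson (age = 36)
  3. Dave Anderson (age = 39)
  4. Sam Taylor (age = 43)
  5. Tina Davis (age = 50)

First: Heidi Anderson

Heidi Anderson


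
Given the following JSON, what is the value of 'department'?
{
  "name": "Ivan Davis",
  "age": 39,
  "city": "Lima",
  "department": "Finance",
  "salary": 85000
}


Looking up field 'department'
Value: Finance

Finance


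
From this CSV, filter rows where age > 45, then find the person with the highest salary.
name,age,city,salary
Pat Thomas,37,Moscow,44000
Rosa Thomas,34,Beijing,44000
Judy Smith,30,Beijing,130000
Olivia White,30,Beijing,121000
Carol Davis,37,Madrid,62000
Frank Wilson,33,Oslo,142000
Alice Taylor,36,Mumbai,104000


Filter: age > 45
Sort by: salary (descending)

Filtered records (0):

No records match the filter.

None


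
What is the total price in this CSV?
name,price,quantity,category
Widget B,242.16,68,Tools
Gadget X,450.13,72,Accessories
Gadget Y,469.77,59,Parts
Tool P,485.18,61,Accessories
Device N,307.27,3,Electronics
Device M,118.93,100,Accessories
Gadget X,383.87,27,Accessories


Computing total price:
Values: [242.16, 450.13, 469.77, 485.18, 307.27, 118.93, 383.87]
Sum = 2457.31

2457.31


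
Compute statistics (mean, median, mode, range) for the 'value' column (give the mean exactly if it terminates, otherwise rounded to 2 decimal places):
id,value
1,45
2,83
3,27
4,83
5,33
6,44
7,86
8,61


Data: [45, 83, 27, 83, 33, 44, 86, 61]
Count: 8
Sum: 462
Mean: 462/8 = 57.75
Sorted: [27, 33, 44, 45, 61, 83, 83, 86]
Median: 53.0
Mode: 83 (2 times)
Range: 86 - 27 = 59
Min: 27, Max: 86

mean=57.75, median=53.0, mode=83, range=59


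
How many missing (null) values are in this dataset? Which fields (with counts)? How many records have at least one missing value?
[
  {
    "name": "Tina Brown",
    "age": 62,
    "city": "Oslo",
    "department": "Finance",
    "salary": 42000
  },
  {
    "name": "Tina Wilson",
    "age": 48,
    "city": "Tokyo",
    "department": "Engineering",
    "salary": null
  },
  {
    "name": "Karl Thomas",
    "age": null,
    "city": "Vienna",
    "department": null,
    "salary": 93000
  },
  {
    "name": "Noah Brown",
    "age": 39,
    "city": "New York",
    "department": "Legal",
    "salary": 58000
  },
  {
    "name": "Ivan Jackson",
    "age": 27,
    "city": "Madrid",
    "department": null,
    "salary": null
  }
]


Checking for missing (null) values in 5 records:

  Tina Brown: complete
  Tina Wilson: salary
  Karl Thomas: age, department
  Noah Brown: complete
  Ivan Jackson: department, salary

Per field:
  name: 0 missing
  age: 1 missing
  city: 0 missing
  department: 2 missing
  salary: 2 missing

Total missing values: 5
Records with any missing: 3

5 missing values (age: 1, department: 2, salary: 2); 3 incomplete records


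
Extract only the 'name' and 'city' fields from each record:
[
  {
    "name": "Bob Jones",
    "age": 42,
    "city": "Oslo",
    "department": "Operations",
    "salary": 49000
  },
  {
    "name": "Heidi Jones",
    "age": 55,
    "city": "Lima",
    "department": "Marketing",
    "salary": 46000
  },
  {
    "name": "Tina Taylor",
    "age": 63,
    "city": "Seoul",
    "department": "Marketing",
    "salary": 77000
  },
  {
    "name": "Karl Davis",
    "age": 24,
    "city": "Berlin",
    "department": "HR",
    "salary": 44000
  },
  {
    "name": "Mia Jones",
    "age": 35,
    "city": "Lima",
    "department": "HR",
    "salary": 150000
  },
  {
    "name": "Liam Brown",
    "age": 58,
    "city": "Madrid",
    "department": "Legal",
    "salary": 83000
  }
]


Original: 6 records with fields: name, age, city, department, salary
Keep: ['name', 'city']
Drop: ['age', 'department', 'salary']
Result: 6 records, 2 fields each

[
  {
    "name": "Bob Jones",
    "city": "Oslo"
  },
  {
    "name": "Heidi Jones",
    "city": "Lima"
  },
  {
    "name": "Tina Taylor",
    "city": "Seoul"
  },
  {
    "name": "Karl Davis",
    "city": "Berlin"
  },
  {
    "name": "Mia Jones",
    "city": "Lima"
  },
  {
    "name": "Liam Brown",
    "city": "Madrid"
  }
]


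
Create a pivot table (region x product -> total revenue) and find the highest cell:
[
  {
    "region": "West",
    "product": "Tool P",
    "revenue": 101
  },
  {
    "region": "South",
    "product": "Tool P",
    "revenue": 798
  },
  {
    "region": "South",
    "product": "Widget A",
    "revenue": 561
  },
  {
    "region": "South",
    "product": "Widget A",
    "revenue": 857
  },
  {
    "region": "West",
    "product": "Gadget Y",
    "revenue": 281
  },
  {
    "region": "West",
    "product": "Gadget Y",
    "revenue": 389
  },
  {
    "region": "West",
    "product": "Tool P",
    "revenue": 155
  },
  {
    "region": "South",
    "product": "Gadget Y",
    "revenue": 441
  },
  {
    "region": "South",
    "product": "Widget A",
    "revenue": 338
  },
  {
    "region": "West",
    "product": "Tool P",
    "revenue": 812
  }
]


Pivot: region (rows) x product (columns) -> total revenue

     Gadget Y      Tool P        Widget A    
South          441           798          1756  
West           670          1068             0  

Highest: South / Widget A = $1756

South / Widget A = $1756


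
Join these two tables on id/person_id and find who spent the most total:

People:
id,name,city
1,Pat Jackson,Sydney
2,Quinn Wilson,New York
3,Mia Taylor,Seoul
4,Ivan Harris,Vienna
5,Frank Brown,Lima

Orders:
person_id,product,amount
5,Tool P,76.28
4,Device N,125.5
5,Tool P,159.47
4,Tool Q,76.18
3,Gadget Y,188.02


Join on: people.id = orders.person_id

Joined rows:
  Frank Brown (Lima) bought Tool P for $76.28
  Ivan Harris (Vienna) bought Device N for $125.5
  Frank Brown (Lima) bought Tool P for $159.47
  Ivan Harris (Vienna) bought Tool Q for $76.18
  Mia Taylor (Seoul) bought Gadget Y for $188.02

Total per person:
  Frank Brown: $235.75
  Ivan Harris: $201.68
  Mia Taylor: $188.02

Top spender: Frank Brown ($235.75)

Frank Brown ($235.75)


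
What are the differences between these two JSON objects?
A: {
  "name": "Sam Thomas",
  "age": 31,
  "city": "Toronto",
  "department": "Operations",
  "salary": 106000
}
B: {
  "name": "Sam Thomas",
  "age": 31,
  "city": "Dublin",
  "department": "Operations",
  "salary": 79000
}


Comparing each field (in key order):
  name: same
  age: same
  city: DIFFERENT
  department: same
  salary: DIFFERENT
Differences:
  city: Toronto -> Dublin
  salary: 106000 -> 79000

2 field(s) changed

2 changes: city, salary


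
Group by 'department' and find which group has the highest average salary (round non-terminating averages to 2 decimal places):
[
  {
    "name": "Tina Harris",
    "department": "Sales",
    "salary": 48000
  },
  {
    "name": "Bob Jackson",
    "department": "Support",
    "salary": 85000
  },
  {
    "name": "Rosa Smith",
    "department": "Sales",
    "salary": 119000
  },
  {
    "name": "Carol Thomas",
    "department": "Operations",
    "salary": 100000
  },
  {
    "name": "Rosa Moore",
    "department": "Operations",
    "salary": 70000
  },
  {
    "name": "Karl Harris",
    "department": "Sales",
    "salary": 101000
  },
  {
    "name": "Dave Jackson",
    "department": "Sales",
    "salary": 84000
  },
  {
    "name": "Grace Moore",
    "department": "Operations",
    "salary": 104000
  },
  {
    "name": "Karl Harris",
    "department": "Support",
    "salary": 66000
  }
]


Group by: department

Groups:
  Operations: 3 people, avg salary = 274000/3 ≈ $91333.33
  Sales: 4 people, avg salary = 352000/4 = $88000
  Support: 2 people, avg salary = 151000/2 = $75500

Highest average salary: Operations (≈$91333.33)

Operations (≈$91333.33)


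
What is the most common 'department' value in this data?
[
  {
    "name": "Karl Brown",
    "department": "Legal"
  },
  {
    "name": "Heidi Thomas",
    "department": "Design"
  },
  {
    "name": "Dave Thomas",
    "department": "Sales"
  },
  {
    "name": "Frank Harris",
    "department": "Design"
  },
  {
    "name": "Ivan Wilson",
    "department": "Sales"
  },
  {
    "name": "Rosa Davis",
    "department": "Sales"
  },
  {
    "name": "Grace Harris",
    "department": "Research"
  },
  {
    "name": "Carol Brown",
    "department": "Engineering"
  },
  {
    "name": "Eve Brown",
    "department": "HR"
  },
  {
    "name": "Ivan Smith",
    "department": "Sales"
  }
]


Counting 'department' values across 10 records:

  Sales: 4 ####
  Design: 2 ##
  Legal: 1 #
  Research: 1 #
  Engineering: 1 #
  HR: 1 #

Most common: Sales (4 times)

Sales (4 times)


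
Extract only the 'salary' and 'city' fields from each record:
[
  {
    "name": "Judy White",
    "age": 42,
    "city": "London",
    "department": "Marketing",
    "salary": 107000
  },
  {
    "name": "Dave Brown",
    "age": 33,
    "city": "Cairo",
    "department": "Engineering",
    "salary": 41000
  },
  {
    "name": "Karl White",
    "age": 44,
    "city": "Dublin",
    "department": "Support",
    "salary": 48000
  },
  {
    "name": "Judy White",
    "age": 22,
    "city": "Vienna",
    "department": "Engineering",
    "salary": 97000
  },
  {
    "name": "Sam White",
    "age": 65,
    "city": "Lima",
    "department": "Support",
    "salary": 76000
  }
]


Original: 5 records with fields: name, age, city, department, salary
Keep: ['salary', 'city']
Drop: ['name', 'age', 'department']
Result: 5 records, 2 fields each

[
  {
    "salary": 107000,
    "city": "London"
  },
  {
    "salary": 41000,
    "city": "Cairo"
  },
  {
    "salary": 48000,
    "city": "Dublin"
  },
  {
    "salary": 97000,
    "city": "Vienna"
  },
  {
    "salary": 76000,
    "city": "Lima"
  }
]


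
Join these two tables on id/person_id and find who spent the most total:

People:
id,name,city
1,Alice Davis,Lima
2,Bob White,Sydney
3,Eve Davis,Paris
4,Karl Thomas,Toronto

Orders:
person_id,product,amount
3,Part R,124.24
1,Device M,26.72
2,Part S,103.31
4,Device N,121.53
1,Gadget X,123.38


Join on: people.id = orders.person_id

Joined rows:
  Eve Davis (Paris) bought Part R for $124.24
  Alice Davis (Lima) bought Device M for $26.72
  Bob White (Sydney) bought Part S for $103.31
  Karl Thomas (Toronto) bought Device N for $121.53
  Alice Davis (Lima) bought Gadget X for $123.38

Total per person:
  Alice Davis: $150.10
  Eve Davis: $124.24
  Karl Thomas: $121.53
  Bob White: $103.31

Top spender: Alice Davis ($150.10)

Alice Davis ($150.10)


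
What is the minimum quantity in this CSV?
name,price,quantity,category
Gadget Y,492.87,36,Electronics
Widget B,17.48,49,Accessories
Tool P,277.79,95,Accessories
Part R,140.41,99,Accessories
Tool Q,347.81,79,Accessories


Computing minimum quantity:
Values: [36, 49, 95, 99, 79]
Min = 36

36


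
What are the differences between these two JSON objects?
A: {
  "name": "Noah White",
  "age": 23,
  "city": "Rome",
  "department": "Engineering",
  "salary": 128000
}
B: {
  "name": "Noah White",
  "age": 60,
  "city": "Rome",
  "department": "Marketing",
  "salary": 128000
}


Comparing each field (in key order):
  name: same
  age: DIFFERENT
  city: same
  department: DIFFERENT
  salary: same
Differences:
  age: 23 -> 60
  department: Engineering -> Marketing

2 field(s) changed

2 changes: age, department


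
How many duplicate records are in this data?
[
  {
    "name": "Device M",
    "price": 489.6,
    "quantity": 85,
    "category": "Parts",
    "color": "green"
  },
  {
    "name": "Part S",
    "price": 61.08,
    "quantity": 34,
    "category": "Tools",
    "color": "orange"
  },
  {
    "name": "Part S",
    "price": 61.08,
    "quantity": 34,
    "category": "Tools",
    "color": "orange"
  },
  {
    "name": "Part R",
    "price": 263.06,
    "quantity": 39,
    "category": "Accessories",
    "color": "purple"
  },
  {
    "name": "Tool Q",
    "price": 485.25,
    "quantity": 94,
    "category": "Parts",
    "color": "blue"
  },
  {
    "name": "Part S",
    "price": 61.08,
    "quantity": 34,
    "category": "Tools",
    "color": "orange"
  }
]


Checking 6 records for duplicates:

  Row 1: Device M ($489.6, qty 85)
  Row 2: Part S ($61.08, qty 34)
  Row 3: Part S ($61.08, qty 34) <-- DUPLICATE
  Row 4: Part R ($263.06, qty 39)
  Row 5: Tool Q ($485.25, qty 94)
  Row 6: Part S ($61.08, qty 34) <-- DUPLICATE

Duplicates found: 2
Unique records: 4

2 duplicates, 4 unique


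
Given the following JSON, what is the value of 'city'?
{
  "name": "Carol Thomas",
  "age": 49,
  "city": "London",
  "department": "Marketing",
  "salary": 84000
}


Looking up field 'city'
Value: London

London


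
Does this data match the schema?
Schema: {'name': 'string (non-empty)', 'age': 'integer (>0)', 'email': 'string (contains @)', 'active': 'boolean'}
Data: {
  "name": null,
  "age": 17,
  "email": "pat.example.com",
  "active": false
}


Validating each field against schema:
  name: FAIL (null is not a string)
  age: OK (positive integer)
  email: FAIL ("pat.example.com" does not contain @)
  active: OK (boolean)

Result: INVALID (2 errors: name, email)

INVALID (2 errors: name, email)


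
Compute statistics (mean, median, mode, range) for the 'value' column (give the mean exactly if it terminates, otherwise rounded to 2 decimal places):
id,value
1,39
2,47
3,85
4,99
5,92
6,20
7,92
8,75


Data: [39, 47, 85, 99, 92, 20, 92, 75]
Count: 8
Sum: 549
Mean: 549/8 = 68.625
Sorted: [20, 39, 47, 75, 85, 92, 92, 99]
Median: 80.0
Mode: 92 (2 times)
Range: 99 - 20 = 79
Min: 20, Max: 99

mean=68.625, median=80.0, mode=92, range=79


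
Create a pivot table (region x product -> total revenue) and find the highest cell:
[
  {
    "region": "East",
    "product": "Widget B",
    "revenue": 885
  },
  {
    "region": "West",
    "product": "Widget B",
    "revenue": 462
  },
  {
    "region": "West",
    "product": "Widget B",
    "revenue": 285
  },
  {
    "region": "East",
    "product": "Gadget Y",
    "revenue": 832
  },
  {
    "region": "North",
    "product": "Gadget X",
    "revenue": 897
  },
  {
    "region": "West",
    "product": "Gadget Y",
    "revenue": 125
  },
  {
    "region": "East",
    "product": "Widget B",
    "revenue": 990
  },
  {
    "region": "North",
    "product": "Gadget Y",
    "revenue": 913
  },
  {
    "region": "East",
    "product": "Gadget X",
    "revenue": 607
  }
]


Pivot: region (rows) x product (columns) -> total revenue

     Gadget X      Gadget Y      Widget B    
East           607           832          1875  
North          897           913             0  
West             0           125           747  

Highest: East / Widget B = $1875

East / Widget B = $1875


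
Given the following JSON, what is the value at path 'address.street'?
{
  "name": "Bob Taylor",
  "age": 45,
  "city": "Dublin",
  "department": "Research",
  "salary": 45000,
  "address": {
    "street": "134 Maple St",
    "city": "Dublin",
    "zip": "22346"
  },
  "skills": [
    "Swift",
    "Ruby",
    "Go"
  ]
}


Query: address.street
Path: address -> street
Value: 134 Maple St

134 Maple St


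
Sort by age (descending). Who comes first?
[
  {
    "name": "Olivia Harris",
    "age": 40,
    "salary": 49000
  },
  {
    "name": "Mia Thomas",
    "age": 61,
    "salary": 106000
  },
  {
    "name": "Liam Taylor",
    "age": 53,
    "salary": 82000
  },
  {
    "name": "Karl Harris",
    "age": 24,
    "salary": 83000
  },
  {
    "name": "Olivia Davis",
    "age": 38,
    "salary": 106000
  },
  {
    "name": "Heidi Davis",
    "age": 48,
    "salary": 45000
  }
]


Sort by: age (descending)

Sorted order:
  1. Mia Thomas (age = 61)
  2. Liam Taylor (age = 53)
  3. Heidi Davis (age = 48)
  4. Olivia Harris (age = 40)
  5. Olivia Davis (age = 38)
  6. Karl Harris (age = 24)

First: Mia Thomas

Mia Thomas


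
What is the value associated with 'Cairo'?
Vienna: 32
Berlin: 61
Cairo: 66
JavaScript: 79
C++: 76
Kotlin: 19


Looking up key 'Cairo'
Value: 66

66


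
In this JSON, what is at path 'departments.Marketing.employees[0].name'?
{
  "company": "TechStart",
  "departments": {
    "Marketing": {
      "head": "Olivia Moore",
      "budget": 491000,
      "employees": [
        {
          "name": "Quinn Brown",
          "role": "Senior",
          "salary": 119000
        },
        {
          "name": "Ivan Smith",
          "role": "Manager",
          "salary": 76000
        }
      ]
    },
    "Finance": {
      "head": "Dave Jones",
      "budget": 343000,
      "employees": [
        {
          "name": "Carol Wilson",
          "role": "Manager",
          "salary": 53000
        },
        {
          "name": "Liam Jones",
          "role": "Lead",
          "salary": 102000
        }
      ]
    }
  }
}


Path: departments.Marketing.employees[0].name

Navigate:
  -> departments
  -> Marketing
  -> employees[0].name = 'Quinn Brown'

Quinn Brown


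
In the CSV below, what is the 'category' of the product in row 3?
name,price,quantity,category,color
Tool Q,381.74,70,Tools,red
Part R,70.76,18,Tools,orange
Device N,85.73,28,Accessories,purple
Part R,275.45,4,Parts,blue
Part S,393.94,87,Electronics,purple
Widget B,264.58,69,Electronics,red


Query: Row 3 ('Device N'), column 'category'
Value: Accessories

Accessories


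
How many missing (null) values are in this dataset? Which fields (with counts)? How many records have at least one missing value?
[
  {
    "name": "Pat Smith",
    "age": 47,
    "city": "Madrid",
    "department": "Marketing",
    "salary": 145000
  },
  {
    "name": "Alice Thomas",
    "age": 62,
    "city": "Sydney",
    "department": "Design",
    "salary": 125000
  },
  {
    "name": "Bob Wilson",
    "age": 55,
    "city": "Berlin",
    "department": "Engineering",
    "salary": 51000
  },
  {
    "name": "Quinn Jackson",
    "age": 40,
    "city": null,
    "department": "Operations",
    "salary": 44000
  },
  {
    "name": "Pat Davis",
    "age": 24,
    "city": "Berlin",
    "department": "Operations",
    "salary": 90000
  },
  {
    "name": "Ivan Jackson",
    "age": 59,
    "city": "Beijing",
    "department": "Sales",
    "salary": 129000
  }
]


Checking for missing (null) values in 6 records:

  Pat Smith: complete
  Alice Thomas: complete
  Bob Wilson: complete
  Quinn Jackson: city
  Pat Davis: complete
  Ivan Jackson: complete

Per field:
  name: 0 missing
  age: 0 missing
  city: 1 missing
  department: 0 missing
  salary: 0 missing

Total missing values: 1
Records with any missing: 1

1 missing values (city: 1); 1 incomplete records


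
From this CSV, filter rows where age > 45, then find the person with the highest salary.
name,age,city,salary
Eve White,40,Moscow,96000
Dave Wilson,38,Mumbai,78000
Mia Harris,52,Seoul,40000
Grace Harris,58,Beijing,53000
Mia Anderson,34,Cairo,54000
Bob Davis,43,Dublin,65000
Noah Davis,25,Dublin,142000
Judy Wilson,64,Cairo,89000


Filter: age > 45
Sort by: salary (descending)

Filtered records (3):
  Judy Wilson, age 64, salary $89000
  Grace Harris, age 58, salary $53000
  Mia Harris, age 52, salary $40000

Highest salary: Judy Wilson ($89000)

Judy Wilson


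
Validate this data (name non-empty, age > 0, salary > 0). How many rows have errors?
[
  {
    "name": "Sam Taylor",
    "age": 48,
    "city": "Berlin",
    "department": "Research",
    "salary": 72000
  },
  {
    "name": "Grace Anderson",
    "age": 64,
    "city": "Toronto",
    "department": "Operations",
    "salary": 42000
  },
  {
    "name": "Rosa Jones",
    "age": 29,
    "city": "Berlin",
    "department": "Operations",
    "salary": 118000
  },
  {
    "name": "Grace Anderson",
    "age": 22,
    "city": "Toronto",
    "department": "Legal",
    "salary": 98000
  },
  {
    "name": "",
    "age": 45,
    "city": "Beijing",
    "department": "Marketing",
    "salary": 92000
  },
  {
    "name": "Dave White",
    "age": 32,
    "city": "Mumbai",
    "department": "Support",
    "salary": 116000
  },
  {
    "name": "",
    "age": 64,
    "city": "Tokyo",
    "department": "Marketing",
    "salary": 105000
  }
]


Validating 7 records:
Rules: name non-empty, age > 0, salary > 0

  Row 1 (Sam Taylor): OK
  Row 2 (Grace Anderson): OK
  Row 3 (Rosa Jones): OK
  Row 4 (Grace Anderson): OK
  Row 5 (???): empty name
  Row 6 (Dave White): OK
  Row 7 (???): empty name

Total errors: 2

2 errors


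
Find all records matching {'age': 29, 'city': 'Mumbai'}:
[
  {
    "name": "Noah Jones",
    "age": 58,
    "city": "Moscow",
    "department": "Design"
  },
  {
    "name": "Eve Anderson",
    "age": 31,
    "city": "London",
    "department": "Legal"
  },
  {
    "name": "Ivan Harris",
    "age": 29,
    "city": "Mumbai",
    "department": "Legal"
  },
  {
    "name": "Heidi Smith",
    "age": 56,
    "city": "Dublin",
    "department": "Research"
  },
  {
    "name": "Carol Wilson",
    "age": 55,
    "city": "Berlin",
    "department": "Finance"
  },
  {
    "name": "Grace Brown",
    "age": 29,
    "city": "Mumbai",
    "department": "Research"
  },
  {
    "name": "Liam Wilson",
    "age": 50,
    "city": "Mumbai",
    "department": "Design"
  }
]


Search criteria: {'age': 29, 'city': 'Mumbai'}

Checking 7 records:
  Noah Jones: {age: 58, city: Moscow}
  Eve Anderson: {age: 31, city: London}
  Ivan Harris: {age: 29, city: Mumbai} <-- MATCH
  Heidi Smith: {age: 56, city: Dublin}
  Carol Wilson: {age: 55, city: Berlin}
  Grace Brown: {age: 29, city: Mumbai} <-- MATCH
  Liam Wilson: {age: 50, city: Mumbai}

Matches: ["Ivan Harris", "Grace Brown"]

["Ivan Harris", "Grace Brown"]


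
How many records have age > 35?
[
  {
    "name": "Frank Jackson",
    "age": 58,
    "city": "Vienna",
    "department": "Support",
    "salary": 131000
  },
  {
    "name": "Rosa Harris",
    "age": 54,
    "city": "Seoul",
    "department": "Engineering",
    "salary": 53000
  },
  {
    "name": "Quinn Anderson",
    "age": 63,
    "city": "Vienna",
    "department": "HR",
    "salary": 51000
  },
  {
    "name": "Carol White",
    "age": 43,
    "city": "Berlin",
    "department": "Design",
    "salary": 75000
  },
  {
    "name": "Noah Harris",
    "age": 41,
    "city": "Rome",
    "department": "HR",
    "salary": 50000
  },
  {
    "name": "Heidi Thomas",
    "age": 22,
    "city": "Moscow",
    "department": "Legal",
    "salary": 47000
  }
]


Data: 6 records
Condition: age > 35

Checking each record:
  Frank Jackson: 58 MATCH
  Rosa Harris: 54 MATCH
  Quinn Anderson: 63 MATCH
  Carol White: 43 MATCH
  Noah Harris: 41 MATCH
  Heidi Thomas: 22

Count: 5

5


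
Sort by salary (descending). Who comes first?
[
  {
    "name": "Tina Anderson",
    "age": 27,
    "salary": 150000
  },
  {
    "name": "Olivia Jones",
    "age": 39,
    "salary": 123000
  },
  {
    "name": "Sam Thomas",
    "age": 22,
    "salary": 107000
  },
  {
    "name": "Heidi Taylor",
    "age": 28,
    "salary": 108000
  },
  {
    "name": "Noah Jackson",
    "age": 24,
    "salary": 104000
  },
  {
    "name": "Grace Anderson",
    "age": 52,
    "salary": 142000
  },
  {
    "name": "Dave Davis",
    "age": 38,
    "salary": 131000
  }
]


Sort by: salary (descending)

Sorted order:
  1. Tina Anderson (salary = 150000)
  2. Grace Anderson (salary = 142000)
  3. Dave Davis (salary = 131000)
  4. Olivia Jones (salary = 123000)
  5. Heidi Taylor (salary = 108000)
  6. Sam Thomas (salary = 107000)
  7. Noah Jackson (salary = 104000)

First: Tina Anderson

Tina Anderson


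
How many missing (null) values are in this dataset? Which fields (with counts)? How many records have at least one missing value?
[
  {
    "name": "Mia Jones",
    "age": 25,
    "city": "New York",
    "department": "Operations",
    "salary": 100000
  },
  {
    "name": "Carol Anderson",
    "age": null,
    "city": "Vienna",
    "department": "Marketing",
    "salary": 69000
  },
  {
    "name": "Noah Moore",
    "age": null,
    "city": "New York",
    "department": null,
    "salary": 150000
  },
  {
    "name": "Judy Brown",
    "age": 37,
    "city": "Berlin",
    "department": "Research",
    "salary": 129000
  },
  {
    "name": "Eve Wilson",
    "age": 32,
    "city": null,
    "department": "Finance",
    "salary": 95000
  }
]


Checking for missing (null) values in 5 records:

  Mia Jones: complete
  Carol Anderson: age
  Noah Moore: age, department
  Judy Brown: complete
  Eve Wilson: city

Per field:
  name: 0 missing
  age: 2 missing
  city: 1 missing
  department: 1 missing
  salary: 0 missing

Total missing values: 4
Records with any missing: 3

4 missing values (age: 2, city: 1, department: 1); 3 incomplete records


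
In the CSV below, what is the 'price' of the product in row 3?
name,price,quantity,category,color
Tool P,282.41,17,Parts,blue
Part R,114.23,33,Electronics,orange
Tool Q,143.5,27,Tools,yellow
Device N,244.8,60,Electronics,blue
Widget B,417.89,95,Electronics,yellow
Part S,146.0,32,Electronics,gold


Query: Row 3 ('Tool Q'), column 'price'
Value: 143.5

143.5


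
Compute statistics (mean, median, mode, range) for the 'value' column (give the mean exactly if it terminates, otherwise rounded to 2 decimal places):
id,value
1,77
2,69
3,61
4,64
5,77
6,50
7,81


Data: [77, 69, 61, 64, 77, 50, 81]
Count: 7
Sum: 479
Mean: 479/7 ≈ 68.43 (rounded to 2 decimal places)
Sorted: [50, 61, 64, 69, 77, 77, 81]
Median: 69.0
Mode: 77 (2 times)
Range: 81 - 50 = 31
Min: 50, Max: 81

mean≈68.43, median=69.0, mode=77, range=31
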